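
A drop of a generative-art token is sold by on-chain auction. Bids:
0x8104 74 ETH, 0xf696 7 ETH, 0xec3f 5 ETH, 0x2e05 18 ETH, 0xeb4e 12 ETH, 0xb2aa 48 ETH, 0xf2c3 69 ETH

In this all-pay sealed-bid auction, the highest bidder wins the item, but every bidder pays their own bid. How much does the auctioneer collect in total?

Sorting bids: 74 (0x8104) > 69 (0xf2c3) > 48 (0xb2aa) > 18 (0x2e05) > 12 (0xeb4e) > 7 (0xf696) > …
0x8104 wins with the top bid; all bids are sunk regardless.
Every bidder forfeits their bid regardless of winning.
Revenue = 74 + 7 + 5 + 18 + 12 + 48 + 69 = 233 ETH.

Total revenue: 233 ETH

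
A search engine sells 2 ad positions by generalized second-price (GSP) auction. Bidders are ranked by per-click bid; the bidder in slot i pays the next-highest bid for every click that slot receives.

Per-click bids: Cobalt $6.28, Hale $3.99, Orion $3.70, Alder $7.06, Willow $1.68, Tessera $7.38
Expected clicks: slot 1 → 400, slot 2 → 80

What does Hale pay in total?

Ranked by bid: $7.38 (Tessera) > $7.06 (Alder) > $6.28 (Cobalt) > …
Hale ranks below slot 2 → no slot, pays nothing.

Hale pays $0.00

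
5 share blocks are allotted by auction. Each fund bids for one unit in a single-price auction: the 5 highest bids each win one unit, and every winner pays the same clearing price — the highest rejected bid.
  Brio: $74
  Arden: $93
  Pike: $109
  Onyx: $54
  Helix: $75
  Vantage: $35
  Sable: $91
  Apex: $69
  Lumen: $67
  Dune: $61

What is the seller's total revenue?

Ordering the bids: 109 (Pike), 93 (Arden), 91 (Sable), 75 (Helix), 74 (Brio), 69 (Apex), 67 (Lumen), …
The 5 highest are Pike, Arden, Sable, Helix, Brio.
First losing bid is Apex's $69, which sets the uniform price.
Total revenue = 5 × $69 = $345.

Total revenue: $345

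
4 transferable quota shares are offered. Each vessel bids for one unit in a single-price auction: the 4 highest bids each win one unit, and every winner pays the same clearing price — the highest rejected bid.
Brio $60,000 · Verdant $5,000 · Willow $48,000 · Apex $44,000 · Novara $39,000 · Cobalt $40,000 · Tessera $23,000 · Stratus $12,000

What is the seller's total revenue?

Ordering the bids: 60,000 (Brio), 48,000 (Willow), 44,000 (Apex), 40,000 (Cobalt), 39,000 (Novara), 23,000 (Tessera), …
Winners (4 units): Brio, Willow, Apex, Cobalt.
Clearing price = highest rejected bid = $39,000.
Total revenue = 4 × $39,000 = $156,000.

Total revenue: $156,000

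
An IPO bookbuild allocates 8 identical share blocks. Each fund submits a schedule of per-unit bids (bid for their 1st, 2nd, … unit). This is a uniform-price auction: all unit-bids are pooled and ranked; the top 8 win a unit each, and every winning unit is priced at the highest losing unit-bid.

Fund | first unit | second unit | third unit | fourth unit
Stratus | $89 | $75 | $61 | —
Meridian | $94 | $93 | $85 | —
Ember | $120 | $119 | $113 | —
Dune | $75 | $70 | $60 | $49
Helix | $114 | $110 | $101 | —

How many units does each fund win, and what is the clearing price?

All unit-bids, highest first — top 8: 120 (Ember-1), 119 (Ember-2), 114 (Helix-1), 113 (Ember-3), 110 (Helix-2), 101 (Helix-3), 94 (Meridian-1), 93 (Meridian-2)
Highest rejected unit-bid = $89.
Allocation: Ember 3, Helix 3, Meridian 2.

Ember 3, Helix 3, Meridian 2; clearing price $89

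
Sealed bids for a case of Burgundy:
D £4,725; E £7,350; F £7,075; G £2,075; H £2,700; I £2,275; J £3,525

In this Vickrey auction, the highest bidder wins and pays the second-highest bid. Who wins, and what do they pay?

Rule: the highest bidder wins and pays the second-highest bid.
Sorting bids: 7,350 (E) > 7,075 (F) > 4,725 (D) > 3,525 (J) > 2,700 (H) > 2,275 (I) > …
Second-price: E pays F's bid of £7,075.

E pays £7,075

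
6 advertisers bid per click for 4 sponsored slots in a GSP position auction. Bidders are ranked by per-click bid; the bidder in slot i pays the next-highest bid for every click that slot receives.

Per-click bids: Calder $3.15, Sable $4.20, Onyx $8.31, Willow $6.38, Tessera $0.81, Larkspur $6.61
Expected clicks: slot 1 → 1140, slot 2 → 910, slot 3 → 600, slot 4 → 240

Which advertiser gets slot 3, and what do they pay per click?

Willow; $4.20 per click

Per-click bids in order: $8.31 (Onyx) > $6.61 (Larkspur) > $6.38 (Willow) > $4.20 (Sable) > $3.15 (Calder) > …
Slot 3 goes to the third-ranked bidder, Willow, who pays the next bid down: $4.20/click.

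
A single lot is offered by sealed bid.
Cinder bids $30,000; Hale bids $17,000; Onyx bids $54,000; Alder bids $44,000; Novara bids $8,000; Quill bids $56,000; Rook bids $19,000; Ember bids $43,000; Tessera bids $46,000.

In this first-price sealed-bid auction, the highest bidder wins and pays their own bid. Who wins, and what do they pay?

Quill pays $56,000

Sorting bids: 56,000 (Quill) > 54,000 (Onyx) > 46,000 (Tessera) > 44,000 (Alder) > 43,000 (Ember) > 30,000 (Cinder) > …
First-price: Quill pays what they bid, $56,000.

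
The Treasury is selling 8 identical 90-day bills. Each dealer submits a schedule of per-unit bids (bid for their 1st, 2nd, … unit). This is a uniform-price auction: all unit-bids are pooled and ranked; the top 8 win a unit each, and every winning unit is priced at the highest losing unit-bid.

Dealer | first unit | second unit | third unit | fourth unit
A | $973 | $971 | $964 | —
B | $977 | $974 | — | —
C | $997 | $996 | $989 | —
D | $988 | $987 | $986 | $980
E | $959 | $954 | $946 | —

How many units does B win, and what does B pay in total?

Pooled unit-bids ranked (top 8): 997 (C-1), 996 (C-2), 989 (C-3), 988 (D-1), 987 (D-2), 986 (D-3), 980 (D-4), 977 (B-1)
First bid not allocated: $974.
B wins 1 unit(s) at $974 each.

B: 1 unit, pays $974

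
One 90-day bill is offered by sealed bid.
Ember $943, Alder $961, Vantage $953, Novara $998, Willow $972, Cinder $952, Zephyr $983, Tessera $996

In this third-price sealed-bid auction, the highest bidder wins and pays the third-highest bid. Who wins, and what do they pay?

Novara pays $983

Sorting bids: 998 (Novara) > 996 (Tessera) > 983 (Zephyr) > 972 (Willow) > 961 (Alder) > 953 (Vantage) > …
Novara wins; payment is bid #3 in the ranking = $983.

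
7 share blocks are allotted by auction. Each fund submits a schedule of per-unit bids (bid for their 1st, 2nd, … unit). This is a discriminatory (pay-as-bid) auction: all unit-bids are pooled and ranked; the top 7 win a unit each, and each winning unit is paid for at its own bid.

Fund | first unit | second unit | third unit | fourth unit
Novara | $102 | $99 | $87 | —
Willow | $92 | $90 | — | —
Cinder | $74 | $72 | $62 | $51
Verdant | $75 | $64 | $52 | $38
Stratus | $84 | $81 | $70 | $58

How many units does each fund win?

Pooled unit-bids ranked (top 7): 102 (Novara-1), 99 (Novara-2), 92 (Willow-1), 90 (Willow-2), 87 (Novara-3), 84 (Stratus-1), 81 (Stratus-2)
Next rejected bid: $75 (not a price — pay-as-bid).
Allocation: Novara 3, Stratus 2, Willow 2.

Novara 3, Stratus 2, Willow 2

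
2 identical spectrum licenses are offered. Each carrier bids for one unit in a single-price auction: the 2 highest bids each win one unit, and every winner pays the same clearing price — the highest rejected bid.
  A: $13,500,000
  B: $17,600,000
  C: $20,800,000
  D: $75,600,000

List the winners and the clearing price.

Bids ranked high→low: 75,600,000 (D), 20,800,000 (C), 17,600,000 (B), 13,500,000 (A)
Winners (2 units): D, C.
Highest unsuccessful bid: $17,600,000 → clearing price.

D, C; each pays $17,600,000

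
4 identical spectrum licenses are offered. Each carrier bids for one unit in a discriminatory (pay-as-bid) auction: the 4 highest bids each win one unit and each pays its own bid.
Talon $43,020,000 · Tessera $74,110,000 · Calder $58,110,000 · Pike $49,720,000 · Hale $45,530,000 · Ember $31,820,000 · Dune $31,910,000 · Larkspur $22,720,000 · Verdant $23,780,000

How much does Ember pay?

Ordering the bids: 74,110,000 (Tessera), 58,110,000 (Calder), 49,720,000 (Pike), 45,530,000 (Hale), 43,020,000 (Talon), 31,910,000 (Dune), …
The 4 highest are Tessera, Calder, Pike, Hale.
Ember does not win → $0.

Ember pays $0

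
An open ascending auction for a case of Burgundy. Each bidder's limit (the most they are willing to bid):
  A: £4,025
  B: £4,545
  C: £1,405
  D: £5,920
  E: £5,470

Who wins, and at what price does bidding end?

D wins at £5,470

Limits ranked: 5,920 (D) > 5,470 (E) > 4,545 (B) > 4,025 (A) > 1,405 (C)
Bidding ends when E exits at £5,470; D takes it.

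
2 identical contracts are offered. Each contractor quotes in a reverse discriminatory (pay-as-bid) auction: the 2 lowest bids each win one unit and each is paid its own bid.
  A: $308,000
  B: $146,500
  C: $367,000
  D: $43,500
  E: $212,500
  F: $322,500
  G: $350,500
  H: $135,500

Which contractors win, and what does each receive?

D $43,500, H $135,500

Sorting: 43,500 (D), 135,500 (H), 146,500 (B), 212,500 (E), …
Lowest 2: D, H.
Each winner is paid its own bid: D $43,500, H $135,500.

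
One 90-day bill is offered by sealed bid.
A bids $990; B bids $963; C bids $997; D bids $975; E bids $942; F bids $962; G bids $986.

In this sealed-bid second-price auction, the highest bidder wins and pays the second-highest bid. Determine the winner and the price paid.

Sealed-bid second-price auction: the highest bidder wins and pays the second-highest bid.
Sorting bids: 997 (C) > 990 (A) > 986 (G) > 975 (D) > 963 (B) > 962 (F) > …
C wins with the highest bid; price is set by the runner-up at $990.

C pays $990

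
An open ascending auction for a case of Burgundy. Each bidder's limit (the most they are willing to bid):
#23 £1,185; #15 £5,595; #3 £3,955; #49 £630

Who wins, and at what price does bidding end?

Ascending (English) auction: the price rises until one bidder remains; the winner pays the price at which the last rival dropped out.
Limits in order: 5,595 (#15) > 3,955 (#3) > 1,185 (#23) > 630 (#49)
#3 is the last rival to drop out, at £3,955; #15 remains and wins at that price.

#15 wins at £3,955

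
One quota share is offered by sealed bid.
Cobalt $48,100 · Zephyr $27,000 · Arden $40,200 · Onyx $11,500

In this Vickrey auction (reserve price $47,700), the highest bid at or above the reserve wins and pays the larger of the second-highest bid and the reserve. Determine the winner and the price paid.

Sorting bids: 48,100 (Cobalt) > 40,200 (Arden) > 27,000 (Zephyr) > 11,500 (Onyx)
Highest eligible bid: Cobalt at $48,100.
Second-highest bid $40,200 is below the reserve $47,700, so the reserve binds → payment $47,700.

Cobalt pays $47,700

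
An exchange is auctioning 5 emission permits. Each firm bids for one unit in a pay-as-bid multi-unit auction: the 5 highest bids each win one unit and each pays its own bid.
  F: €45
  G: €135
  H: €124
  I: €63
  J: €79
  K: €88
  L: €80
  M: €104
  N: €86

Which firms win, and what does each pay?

Bids ranked high→low: 135 (G), 124 (H), 104 (M), 88 (K), 86 (N), 80 (L), 79 (J), …
The 5 highest are G, H, M, K, N.
Each winner pays its own bid: G €135, H €124, M €104, K €88, N €86.

G €135, H €124, M €104, K €88, N €86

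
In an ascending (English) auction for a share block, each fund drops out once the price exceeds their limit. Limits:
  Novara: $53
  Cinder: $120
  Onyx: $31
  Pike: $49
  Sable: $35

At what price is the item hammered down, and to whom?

Cinder wins at $53

Open ascending-bid auction: the price rises until one bidder remains; the winner pays the price at which the last rival dropped out.
Limits ranked: 120 (Cinder) > 53 (Novara) > 49 (Pike) > 35 (Sable) > 31 (Onyx)
Once the price passes $53, only Cinder is left; the hammer falls at Novara's limit of $53.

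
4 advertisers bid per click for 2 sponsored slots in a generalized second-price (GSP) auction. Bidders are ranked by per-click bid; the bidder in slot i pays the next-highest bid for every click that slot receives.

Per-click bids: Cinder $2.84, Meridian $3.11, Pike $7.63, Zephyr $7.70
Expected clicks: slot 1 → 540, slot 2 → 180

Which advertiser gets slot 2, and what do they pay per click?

Pike; $3.11 per click

Sorting advertisers: $7.70 (Zephyr) > $7.63 (Pike) > $3.11 (Meridian) > …
Slot 2 goes to the second-ranked bidder, Pike, who pays the next bid down: $3.11/click.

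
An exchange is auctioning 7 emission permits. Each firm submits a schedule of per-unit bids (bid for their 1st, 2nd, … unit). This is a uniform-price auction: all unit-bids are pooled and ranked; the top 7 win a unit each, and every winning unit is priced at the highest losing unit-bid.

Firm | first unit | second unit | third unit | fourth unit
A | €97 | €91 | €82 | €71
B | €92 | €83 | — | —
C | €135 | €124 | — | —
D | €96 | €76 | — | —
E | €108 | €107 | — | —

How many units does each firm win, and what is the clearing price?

A 1, B 1, C 2, D 1, E 2; clearing price €91

Merging the schedules and taking the best 7: 135 (C-1), 124 (C-2), 108 (E-1), 107 (E-2), 97 (A-1), 96 (D-1), 92 (B-1)
First bid not allocated: €91.
Allocation: A 1, B 1, C 2, D 1, E 2.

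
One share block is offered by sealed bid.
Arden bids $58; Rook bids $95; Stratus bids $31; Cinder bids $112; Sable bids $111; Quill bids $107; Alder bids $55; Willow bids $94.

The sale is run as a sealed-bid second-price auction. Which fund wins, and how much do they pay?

Sorting bids: 112 (Cinder) > 111 (Sable) > 107 (Quill) > 95 (Rook) > 94 (Willow) > 58 (Arden) > …
Second-price: Cinder pays Sable's bid of $111.

Cinder pays $111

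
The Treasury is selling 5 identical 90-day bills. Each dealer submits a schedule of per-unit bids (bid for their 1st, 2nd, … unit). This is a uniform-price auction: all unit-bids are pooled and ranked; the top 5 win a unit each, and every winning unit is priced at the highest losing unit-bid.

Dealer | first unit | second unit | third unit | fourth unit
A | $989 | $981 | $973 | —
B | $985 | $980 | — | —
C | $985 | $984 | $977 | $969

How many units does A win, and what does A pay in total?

A: 2 units, pays $1,960

All unit-bids, highest first — top 5: 989 (A-1), 985 (B-1), 985 (C-1), 984 (C-2), 981 (A-2)
The (k+1)-th unit-bid is $980.
A wins 2 unit(s) at $980 each.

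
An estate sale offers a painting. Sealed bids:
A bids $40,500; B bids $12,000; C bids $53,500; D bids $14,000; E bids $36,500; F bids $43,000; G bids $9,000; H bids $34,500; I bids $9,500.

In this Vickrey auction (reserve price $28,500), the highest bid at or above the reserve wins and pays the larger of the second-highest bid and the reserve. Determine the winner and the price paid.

Sorting bids: 53,500 (C) > 43,000 (F) > 40,500 (A) > 36,500 (E) > 34,500 (H) > 14,000 (D) > …
C has the top bid at or above the reserve ($53,500).
Second-highest bid $43,000 exceeds the reserve $28,500 → payment $43,000.

C pays $43,000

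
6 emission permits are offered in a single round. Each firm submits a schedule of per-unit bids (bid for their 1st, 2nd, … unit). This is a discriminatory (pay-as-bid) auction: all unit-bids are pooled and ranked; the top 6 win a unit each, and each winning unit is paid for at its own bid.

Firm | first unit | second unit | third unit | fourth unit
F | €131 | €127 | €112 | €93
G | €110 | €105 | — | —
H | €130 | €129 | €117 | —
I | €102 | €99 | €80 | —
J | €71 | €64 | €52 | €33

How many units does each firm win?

All unit-bids, highest first — top 6: 131 (F-1), 130 (H-1), 129 (H-2), 127 (F-2), 117 (H-3), 112 (F-3)
Next rejected bid: €110 (not a price — pay-as-bid).
Allocation: F 3, H 3.

F 3, H 3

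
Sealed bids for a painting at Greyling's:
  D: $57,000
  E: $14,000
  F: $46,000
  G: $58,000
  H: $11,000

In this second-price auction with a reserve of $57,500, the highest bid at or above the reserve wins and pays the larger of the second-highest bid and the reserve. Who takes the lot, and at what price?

G pays $57,500

Second-price auction with a reserve of $57,500: the highest bid at or above the reserve wins and pays the larger of the second-highest bid and the reserve.
Bids ranked: 58,000 (G) > 57,000 (D) > 46,000 (F) > 14,000 (E) > 11,000 (H)
Highest eligible bid: G at $58,000.
max(second-highest $57,000, reserve $57,500) = $57,500.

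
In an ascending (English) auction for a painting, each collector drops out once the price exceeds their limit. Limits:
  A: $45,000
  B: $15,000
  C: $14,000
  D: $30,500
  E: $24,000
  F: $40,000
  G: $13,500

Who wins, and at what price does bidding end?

Ascending (English) auction: the price rises until one bidder remains; the winner pays the price at which the last rival dropped out.
Limits ranked: 45,000 (A) > 40,000 (F) > 30,500 (D) > 24,000 (E) > 15,000 (B) > 14,000 (C) > …
Bidding ends when F exits at $40,000; A takes it.

A wins at $40,000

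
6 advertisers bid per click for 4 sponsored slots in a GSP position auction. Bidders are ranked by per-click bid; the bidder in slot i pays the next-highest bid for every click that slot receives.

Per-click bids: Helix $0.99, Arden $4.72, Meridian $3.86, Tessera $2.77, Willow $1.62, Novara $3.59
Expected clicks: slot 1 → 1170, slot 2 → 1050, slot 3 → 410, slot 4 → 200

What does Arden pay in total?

Per-click bids in order: $4.72 (Arden) > $3.86 (Meridian) > $3.59 (Novara) > $2.77 (Tessera) > $1.62 (Willow) > …
Arden holds slot 1 → pays next bid $3.86 × 1170 clicks = $4516.20.

Arden pays $4516.20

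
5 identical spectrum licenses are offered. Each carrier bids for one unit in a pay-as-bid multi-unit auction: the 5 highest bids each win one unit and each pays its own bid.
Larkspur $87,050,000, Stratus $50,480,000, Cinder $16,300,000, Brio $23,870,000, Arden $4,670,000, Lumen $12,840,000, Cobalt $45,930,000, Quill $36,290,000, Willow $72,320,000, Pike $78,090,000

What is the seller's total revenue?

Total revenue: $333,870,000

Sorting: 87,050,000 (Larkspur), 78,090,000 (Pike), 72,320,000 (Willow), 50,480,000 (Stratus), 45,930,000 (Cobalt), 36,290,000 (Quill), 23,870,000 (Brio), …
The 5 highest are Larkspur, Pike, Willow, Stratus, Cobalt.
Total revenue = 87,050,000 + 78,090,000 + 72,320,000 + 50,480,000 + 45,930,000 = $333,870,000.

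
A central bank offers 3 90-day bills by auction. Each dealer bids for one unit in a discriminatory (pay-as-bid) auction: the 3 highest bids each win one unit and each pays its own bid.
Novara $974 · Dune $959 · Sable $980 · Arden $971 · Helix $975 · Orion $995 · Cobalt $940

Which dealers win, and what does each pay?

Orion $995, Sable $980, Helix $975

Sorting: 995 (Orion), 980 (Sable), 975 (Helix), 974 (Novara), 971 (Arden), …
Winners (3 units): Orion, Sable, Helix.
Each winner pays its own bid: Orion $995, Sable $980, Helix $975.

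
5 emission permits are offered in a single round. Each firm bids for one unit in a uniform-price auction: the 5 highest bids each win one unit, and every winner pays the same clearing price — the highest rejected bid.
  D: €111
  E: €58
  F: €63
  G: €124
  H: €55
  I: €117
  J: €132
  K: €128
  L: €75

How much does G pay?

G pays €75

Ordering the bids: 132 (J), 128 (K), 124 (G), 117 (I), 111 (D), 75 (L), 63 (F), …
Top 5: J, K, G, I, D.
Highest unsuccessful bid: €75 → clearing price.
G wins → pays €75.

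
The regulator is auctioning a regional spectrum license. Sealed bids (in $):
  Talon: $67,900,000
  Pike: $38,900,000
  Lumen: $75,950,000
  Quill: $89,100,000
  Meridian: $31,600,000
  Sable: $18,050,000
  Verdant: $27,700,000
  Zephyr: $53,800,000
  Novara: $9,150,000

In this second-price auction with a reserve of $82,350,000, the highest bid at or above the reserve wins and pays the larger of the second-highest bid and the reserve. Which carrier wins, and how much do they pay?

Sorting bids: 89,100,000 (Quill) > 75,950,000 (Lumen) > 67,900,000 (Talon) > 53,800,000 (Zephyr) > 38,900,000 (Pike) > 31,600,000 (Meridian) > …
Quill has the top bid at or above the reserve ($89,100,000).
Second-highest bid $75,950,000 is below the reserve $82,350,000, so the reserve binds → payment $82,350,000.

Quill pays $82,350,000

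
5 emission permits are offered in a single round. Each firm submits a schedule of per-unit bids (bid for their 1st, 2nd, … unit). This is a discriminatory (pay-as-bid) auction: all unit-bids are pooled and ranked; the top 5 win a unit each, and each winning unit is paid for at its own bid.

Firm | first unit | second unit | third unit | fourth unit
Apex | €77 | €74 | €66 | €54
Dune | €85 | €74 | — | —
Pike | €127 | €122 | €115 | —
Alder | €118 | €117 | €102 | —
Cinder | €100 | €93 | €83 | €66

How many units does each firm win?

Alder 2, Pike 3

All unit-bids, highest first — top 5: 127 (Pike-1), 122 (Pike-2), 118 (Alder-1), 117 (Alder-2), 115 (Pike-3)
Next rejected bid: €102 (not a price — pay-as-bid).
Allocation: Alder 2, Pike 3.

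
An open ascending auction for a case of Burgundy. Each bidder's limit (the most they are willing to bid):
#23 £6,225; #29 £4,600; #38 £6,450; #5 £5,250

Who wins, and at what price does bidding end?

Limits ranked: 6,450 (#38) > 6,225 (#23) > 5,250 (#5) > 4,600 (#29)
Bidding ends when #23 exits at £6,225; #38 takes it.

#38 wins at £6,225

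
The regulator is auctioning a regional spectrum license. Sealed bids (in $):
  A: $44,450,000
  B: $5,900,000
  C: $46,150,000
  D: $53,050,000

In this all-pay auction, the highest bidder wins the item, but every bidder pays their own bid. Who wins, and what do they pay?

D pays $53,050,000

Bids ranked: 53,050,000 (D) > 46,150,000 (C) > 44,450,000 (A) > 5,900,000 (B)
D is highest and takes the item; every bidder forfeits their bid.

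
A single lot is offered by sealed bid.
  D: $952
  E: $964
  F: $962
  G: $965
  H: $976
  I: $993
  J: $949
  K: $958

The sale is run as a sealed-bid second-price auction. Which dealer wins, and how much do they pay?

I pays $976

Bids ranked: 993 (I) > 976 (H) > 965 (G) > 964 (E) > 962 (F) > 958 (K) > …
I is highest; pays the second-highest bid, $976.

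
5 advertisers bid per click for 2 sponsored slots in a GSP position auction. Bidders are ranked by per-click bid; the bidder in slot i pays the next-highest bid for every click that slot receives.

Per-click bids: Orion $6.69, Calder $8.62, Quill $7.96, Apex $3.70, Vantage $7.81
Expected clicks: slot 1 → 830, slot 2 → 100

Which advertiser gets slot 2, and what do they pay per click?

Per-click bids in order: $8.62 (Calder) > $7.96 (Quill) > $7.81 (Vantage) > …
Slot 2 goes to the second-ranked bidder, Quill, who pays the next bid down: $7.81/click.

Quill; $7.81 per click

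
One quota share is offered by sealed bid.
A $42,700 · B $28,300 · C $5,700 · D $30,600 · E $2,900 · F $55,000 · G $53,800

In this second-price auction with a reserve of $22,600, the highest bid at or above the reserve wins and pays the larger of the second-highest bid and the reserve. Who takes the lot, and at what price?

Bids ranked: 55,000 (F) > 53,800 (G) > 42,700 (A) > 30,600 (D) > 28,300 (B) > 5,700 (C) > …
Highest eligible bid: F at $55,000.
max(second-highest $53,800, reserve $22,600) = $53,800; the reserve does not bind.

F pays $53,800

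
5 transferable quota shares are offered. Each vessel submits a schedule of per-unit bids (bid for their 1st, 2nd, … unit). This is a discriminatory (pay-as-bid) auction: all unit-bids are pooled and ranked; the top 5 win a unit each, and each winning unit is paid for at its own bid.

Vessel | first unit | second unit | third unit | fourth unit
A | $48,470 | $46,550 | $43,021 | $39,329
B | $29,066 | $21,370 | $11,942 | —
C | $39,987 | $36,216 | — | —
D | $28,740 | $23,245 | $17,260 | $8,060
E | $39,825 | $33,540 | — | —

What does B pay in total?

B pays $0

Merging the schedules and taking the best 5: 48,470 (A-1), 46,550 (A-2), 43,021 (A-3), 39,987 (C-1), 39,825 (E-1)
Next rejected bid: $39,329 (not a price — pay-as-bid).
B wins no units.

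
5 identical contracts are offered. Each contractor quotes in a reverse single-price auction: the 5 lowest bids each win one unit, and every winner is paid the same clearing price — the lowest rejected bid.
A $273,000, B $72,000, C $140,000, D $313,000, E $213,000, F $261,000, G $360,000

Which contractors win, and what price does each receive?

Bids ranked low→high: 72,000 (B), 140,000 (C), 213,000 (E), 261,000 (F), 273,000 (A), 313,000 (D), 360,000 (G)
Lowest 5: B, C, E, F, A.
First losing bid is D's $313,000, which sets the uniform price.

B, C, E, F, A; each is paid $313,000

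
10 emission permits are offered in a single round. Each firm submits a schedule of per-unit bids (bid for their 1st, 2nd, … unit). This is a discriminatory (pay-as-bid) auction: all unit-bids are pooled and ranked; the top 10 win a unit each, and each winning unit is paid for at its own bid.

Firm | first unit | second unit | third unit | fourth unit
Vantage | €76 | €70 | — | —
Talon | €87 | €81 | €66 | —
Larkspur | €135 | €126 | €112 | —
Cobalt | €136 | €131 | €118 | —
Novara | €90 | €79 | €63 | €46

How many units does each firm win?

Cobalt 3, Larkspur 3, Novara 2, Talon 2

Pooled unit-bids ranked (top 10): 136 (Cobalt-1), 135 (Larkspur-1), 131 (Cobalt-2), 126 (Larkspur-2), 118 (Cobalt-3), 112 (Larkspur-3), 90 (Novara-1), 87 (Talon-1), 81 (Talon-2), 79 (Novara-2)
Next rejected bid: €76 (not a price — pay-as-bid).
Allocation: Cobalt 3, Larkspur 3, Novara 2, Talon 2.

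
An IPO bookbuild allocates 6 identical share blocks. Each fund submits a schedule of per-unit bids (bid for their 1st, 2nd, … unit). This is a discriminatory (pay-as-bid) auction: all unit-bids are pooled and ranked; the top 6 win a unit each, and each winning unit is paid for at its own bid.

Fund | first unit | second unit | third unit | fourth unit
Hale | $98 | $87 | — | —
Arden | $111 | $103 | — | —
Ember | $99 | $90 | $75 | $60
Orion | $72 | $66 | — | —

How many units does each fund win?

Pooled unit-bids ranked (top 6): 111 (Arden-1), 103 (Arden-2), 99 (Ember-1), 98 (Hale-1), 90 (Ember-2), 87 (Hale-2)
Next rejected bid: $75 (not a price — pay-as-bid).
Allocation: Arden 2, Ember 2, Hale 2.

Arden 2, Ember 2, Hale 2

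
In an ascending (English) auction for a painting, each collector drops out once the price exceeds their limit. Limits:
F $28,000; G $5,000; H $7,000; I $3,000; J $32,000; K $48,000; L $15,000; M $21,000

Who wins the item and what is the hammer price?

K wins at $32,000

Open ascending-bid auction: the price rises until one bidder remains; the winner pays the price at which the last rival dropped out.
Limits in order: 48,000 (K) > 32,000 (J) > 28,000 (F) > 21,000 (M) > 15,000 (L) > 7,000 (H) > …
Bidding ends when J exits at $32,000; K takes it.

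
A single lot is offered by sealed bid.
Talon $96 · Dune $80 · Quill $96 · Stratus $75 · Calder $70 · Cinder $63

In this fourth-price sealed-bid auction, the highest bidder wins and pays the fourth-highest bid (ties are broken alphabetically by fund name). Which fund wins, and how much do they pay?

Fourth-price sealed-bid auction: the highest bidder wins and pays the fourth-highest bid.
Bids ranked: 96 (Quill) > 96 (Talon) > 80 (Dune) > 75 (Stratus) > 70 (Calder) > 63 (Cinder)
Tie at $96 → Quill wins by tie-break.
Quill is highest; pays the fourth-highest bid, $75.

Quill pays $75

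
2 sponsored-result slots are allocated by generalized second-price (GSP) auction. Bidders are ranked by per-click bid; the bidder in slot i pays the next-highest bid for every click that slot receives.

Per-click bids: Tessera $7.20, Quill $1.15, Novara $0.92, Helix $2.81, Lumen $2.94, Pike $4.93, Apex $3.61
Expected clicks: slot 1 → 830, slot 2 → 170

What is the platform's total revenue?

Sorting advertisers: $7.20 (Tessera) > $4.93 (Pike) > $3.61 (Apex) > …
Slot 1: Tessera pays $4.93 × 830 = $4091.90
Slot 2: Pike pays $3.61 × 170 = $613.70
Total = $4705.60

Total revenue: $4705.60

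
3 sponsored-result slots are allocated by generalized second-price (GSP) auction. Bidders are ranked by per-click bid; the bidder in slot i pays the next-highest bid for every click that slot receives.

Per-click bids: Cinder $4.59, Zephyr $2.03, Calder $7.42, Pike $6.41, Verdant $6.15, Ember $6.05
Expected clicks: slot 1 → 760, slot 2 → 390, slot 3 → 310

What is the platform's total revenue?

Per-click bids in order: $7.42 (Calder) > $6.41 (Pike) > $6.15 (Verdant) > $6.05 (Ember) > …
Slot 1: Calder pays $6.41 × 760 = $4871.60
Slot 2: Pike pays $6.15 × 390 = $2398.50
Slot 3: Verdant pays $6.05 × 310 = $1875.50
Total = $9145.60

Total revenue: $9145.60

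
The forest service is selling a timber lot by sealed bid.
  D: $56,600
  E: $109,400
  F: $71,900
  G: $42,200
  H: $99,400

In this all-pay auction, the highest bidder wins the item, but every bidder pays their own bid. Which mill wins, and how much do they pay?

E pays $109,400

Bids ranked: 109,400 (E) > 99,400 (H) > 71,900 (F) > 56,600 (D) > 42,200 (G)
E wins with the top bid; all bids are sunk regardless.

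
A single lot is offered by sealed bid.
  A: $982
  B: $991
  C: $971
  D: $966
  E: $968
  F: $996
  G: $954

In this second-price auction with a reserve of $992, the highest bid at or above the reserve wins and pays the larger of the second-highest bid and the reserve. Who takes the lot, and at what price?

F pays $992

Second-price auction with a reserve of $992: the highest bid at or above the reserve wins and pays the larger of the second-highest bid and the reserve.
Bids ranked: 996 (F) > 991 (B) > 982 (A) > 971 (C) > 968 (E) > 966 (D) > …
Highest eligible bid: F at $996.
max(second-highest $991, reserve $992) = $992.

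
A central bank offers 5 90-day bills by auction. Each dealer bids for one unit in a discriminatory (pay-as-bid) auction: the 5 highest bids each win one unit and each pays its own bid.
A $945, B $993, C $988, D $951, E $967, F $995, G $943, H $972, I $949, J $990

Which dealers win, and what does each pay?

Sorting: 995 (F), 993 (B), 990 (J), 988 (C), 972 (H), 967 (E), 951 (D), …
Winners (5 units): F, B, J, C, H.
Each winner pays its own bid: F $995, B $993, J $990, C $988, H $972.

F $995, B $993, J $990, C $988, H $972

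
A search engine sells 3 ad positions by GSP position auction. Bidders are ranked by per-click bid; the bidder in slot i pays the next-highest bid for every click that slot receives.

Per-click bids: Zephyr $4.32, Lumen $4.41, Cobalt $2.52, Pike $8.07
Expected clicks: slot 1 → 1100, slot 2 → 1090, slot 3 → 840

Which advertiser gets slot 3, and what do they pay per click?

Ranked by bid: $8.07 (Pike) > $4.41 (Lumen) > $4.32 (Zephyr) > $2.52 (Cobalt)
Slot 3 goes to the third-ranked bidder, Zephyr, who pays the next bid down: $2.52/click.

Zephyr; $2.52 per click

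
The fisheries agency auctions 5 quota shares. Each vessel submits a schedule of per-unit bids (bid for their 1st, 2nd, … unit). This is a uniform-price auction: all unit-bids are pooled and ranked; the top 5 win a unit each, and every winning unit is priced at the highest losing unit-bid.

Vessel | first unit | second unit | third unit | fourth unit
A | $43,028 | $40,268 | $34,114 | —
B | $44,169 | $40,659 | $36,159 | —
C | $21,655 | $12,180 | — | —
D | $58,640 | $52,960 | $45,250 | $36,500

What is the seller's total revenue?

Total revenue: $203,295

All unit-bids, highest first — top 5: 58,640 (D-1), 52,960 (D-2), 45,250 (D-3), 44,169 (B-1), 43,028 (A-1)
The (k+1)-th unit-bid is $40,659.
Allocation: A 1, B 1, D 3. Every unit priced at $40,659.
Revenue = 5 × 40,659 = $203,295.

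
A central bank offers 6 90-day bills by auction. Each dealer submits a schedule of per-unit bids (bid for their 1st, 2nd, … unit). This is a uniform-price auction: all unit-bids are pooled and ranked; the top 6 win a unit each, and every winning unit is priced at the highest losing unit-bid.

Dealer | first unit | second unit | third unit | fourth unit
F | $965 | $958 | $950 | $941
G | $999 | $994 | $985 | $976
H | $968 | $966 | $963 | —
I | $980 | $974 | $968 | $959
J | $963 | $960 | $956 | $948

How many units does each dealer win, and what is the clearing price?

G 4, I 2; clearing price $968

Pooled unit-bids ranked (top 6): 999 (G-1), 994 (G-2), 985 (G-3), 980 (I-1), 976 (G-4), 974 (I-2)
First bid not allocated: $968.
Allocation: G 4, I 2.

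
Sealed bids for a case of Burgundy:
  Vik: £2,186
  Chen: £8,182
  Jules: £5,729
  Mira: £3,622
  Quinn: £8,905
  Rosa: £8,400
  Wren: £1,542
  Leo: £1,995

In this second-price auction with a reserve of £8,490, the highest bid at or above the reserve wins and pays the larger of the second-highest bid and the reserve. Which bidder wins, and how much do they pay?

Second-price auction with a reserve of £8,490: the highest bid at or above the reserve wins and pays the larger of the second-highest bid and the reserve.
Sorting bids: 8,905 (Quinn) > 8,400 (Rosa) > 8,182 (Chen) > 5,729 (Jules) > 3,622 (Mira) > 2,186 (Vik) > …
Highest eligible bid: Quinn at £8,905.
max(second-highest £8,400, reserve £8,490) = £8,490.

Quinn pays £8,490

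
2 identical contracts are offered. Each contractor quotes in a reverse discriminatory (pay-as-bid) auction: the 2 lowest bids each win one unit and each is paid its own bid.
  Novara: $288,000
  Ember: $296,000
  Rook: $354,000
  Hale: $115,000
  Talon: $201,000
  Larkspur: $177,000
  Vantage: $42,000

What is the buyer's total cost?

Total cost: $157,000

Bids ranked low→high: 42,000 (Vantage), 115,000 (Hale), 177,000 (Larkspur), 201,000 (Talon), …
The 2 lowest are Vantage, Hale.
Total cost = 42,000 + 115,000 = $157,000.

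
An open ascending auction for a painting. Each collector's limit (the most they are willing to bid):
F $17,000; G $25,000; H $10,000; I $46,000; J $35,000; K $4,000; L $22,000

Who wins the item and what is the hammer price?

Rule: the price rises until one bidder remains; the winner pays the price at which the last rival dropped out.
Limits ranked: 46,000 (I) > 35,000 (J) > 25,000 (G) > 22,000 (L) > 17,000 (F) > 10,000 (H) > …
J is the last rival to drop out, at $35,000; I remains and wins at that price.

I wins at $35,000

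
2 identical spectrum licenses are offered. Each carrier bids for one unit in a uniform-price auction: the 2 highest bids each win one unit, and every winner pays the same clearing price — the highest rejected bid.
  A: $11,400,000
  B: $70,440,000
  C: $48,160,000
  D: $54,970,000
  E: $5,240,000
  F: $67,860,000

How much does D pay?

Ordering the bids: 70,440,000 (B), 67,860,000 (F), 54,970,000 (D), 48,160,000 (C), …
Winners (2 units): B, F.
Highest unsuccessful bid: $54,970,000 → clearing price.
D does not win → pays $0.

D pays $0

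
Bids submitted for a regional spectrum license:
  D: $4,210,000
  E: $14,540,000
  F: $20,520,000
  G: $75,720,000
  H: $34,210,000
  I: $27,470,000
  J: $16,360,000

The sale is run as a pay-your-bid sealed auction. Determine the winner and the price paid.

Pay-your-bid sealed auction: the highest bidder wins and pays their own bid.
Bids in order: 75,720,000 (G) > 34,210,000 (H) > 27,470,000 (I) > 20,520,000 (F) > 16,360,000 (J) > 14,540,000 (E) > …
First-price: G pays what they bid, $75,720,000.

G pays $75,720,000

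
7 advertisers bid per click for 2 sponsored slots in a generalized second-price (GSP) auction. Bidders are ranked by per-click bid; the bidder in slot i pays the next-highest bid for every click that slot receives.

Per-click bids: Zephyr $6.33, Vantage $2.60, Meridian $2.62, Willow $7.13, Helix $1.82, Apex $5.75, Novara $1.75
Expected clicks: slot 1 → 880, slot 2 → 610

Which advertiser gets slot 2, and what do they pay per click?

Zephyr; $5.75 per click

Sorting advertisers: $7.13 (Willow) > $6.33 (Zephyr) > $5.75 (Apex) > …
Slot 2 goes to the second-ranked bidder, Zephyr, who pays the next bid down: $5.75/click.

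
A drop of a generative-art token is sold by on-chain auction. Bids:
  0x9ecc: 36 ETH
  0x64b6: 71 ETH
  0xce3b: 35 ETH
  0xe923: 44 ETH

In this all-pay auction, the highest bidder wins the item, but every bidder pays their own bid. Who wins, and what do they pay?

Sorting bids: 71 (0x64b6) > 44 (0xe923) > 36 (0x9ecc) > 35 (0xce3b)
0x64b6 wins with the top bid; all bids are sunk regardless.

0x64b6 pays 71 ETH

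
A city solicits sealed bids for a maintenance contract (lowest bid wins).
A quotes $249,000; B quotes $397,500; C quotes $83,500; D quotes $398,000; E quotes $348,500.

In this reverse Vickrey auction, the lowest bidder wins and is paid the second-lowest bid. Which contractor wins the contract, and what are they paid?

Reverse Vickrey auction: the lowest bidder wins and is paid the second-lowest bid.
Bids ranked: 83,500 (C) < 249,000 (A) < 348,500 (E) < 397,500 (B) < 398,000 (D)
C wins with the lowest bid; price is set by the runner-up at $249,000.

C is paid $249,000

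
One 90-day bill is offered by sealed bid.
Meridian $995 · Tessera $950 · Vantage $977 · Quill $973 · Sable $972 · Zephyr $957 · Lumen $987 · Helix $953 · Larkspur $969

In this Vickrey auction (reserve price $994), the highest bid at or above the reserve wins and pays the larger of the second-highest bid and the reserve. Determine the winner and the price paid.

Rule: the highest bid at or above the reserve wins and pays the larger of the second-highest bid and the reserve.
Bids in order: 995 (Meridian) > 987 (Lumen) > 977 (Vantage) > 973 (Quill) > 972 (Sable) > 969 (Larkspur) > …
Meridian has the top bid at or above the reserve ($995).
max(second-highest $987, reserve $994) = $994.

Meridian pays $994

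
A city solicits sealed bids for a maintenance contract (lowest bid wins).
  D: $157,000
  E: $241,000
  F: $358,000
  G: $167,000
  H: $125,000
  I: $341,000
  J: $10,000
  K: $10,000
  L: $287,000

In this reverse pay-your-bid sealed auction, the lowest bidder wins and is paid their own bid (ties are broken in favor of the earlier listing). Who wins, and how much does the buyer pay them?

Sorting bids: 10,000 (J) < 10,000 (K) < 125,000 (H) < 157,000 (D) < 167,000 (G) < 241,000 (E) < …
J and K tie at $10,000; tie-break gives it to J.
First-price: J is paid what they bid, $10,000.

J is paid $10,000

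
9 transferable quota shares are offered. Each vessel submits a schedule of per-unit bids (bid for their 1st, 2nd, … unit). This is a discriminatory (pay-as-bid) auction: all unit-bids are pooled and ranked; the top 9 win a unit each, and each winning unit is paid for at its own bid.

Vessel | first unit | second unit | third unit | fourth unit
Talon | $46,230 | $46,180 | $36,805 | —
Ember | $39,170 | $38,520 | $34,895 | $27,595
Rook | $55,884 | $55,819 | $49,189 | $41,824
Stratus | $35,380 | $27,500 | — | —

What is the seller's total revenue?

All unit-bids, highest first — top 9: 55,884 (Rook-1), 55,819 (Rook-2), 49,189 (Rook-3), 46,230 (Talon-1), 46,180 (Talon-2), 41,824 (Rook-4), 39,170 (Ember-1), 38,520 (Ember-2), 36,805 (Talon-3)
Next rejected bid: $35,380 (not a price — pay-as-bid).
Each winning unit pays its own bid.
Revenue = 55,884 + 55,819 + 49,189 + 46,230 + 46,180 + 41,824 + 39,170 + 38,520 + 36,805 = $409,621.

Total revenue: $409,621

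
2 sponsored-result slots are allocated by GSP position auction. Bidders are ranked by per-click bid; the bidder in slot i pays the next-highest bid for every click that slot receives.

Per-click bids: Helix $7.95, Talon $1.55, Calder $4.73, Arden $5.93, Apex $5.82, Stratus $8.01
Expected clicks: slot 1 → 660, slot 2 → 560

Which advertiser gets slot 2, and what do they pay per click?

Helix; $5.93 per click

Sorting advertisers: $8.01 (Stratus) > $7.95 (Helix) > $5.93 (Arden) > …
Slot 2 goes to the second-ranked bidder, Helix, who pays the next bid down: $5.93/click.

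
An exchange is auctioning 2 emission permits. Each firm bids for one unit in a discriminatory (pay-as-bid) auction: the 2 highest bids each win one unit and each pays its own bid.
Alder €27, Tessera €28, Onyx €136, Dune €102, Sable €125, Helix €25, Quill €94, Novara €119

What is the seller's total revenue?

Sorting: 136 (Onyx), 125 (Sable), 119 (Novara), 102 (Dune), …
Top 2: Onyx, Sable.
Total revenue = 136 + 125 = €261.

Total revenue: €261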